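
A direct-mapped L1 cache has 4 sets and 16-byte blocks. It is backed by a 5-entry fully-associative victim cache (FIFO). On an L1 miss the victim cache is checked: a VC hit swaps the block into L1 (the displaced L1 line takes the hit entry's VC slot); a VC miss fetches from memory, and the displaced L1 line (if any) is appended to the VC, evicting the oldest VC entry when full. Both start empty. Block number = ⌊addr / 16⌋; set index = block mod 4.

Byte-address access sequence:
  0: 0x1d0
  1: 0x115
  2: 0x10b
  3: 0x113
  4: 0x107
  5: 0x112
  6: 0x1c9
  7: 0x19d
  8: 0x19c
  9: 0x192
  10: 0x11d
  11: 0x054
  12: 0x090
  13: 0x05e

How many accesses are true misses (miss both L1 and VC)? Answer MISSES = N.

0: 0x1d0 (blk 29, set 1) → MISS  vc=[]
1: 0x115 (blk 17, set 1) → MISS  vc=[29]
2: 0x10b (blk 16, set 0) → MISS  vc=[29]
3: 0x113 (blk 17, set 1) → L1-HIT  vc=[29]
4: 0x107 (blk 16, set 0) → L1-HIT  vc=[29]
5: 0x112 (blk 17, set 1) → L1-HIT  vc=[29]
6: 0x1c9 (blk 28, set 0) → MISS  vc=[29, 16]
7: 0x19d (blk 25, set 1) → MISS  vc=[29, 16, 17]
8: 0x19c (blk 25, set 1) → L1-HIT  vc=[29, 16, 17]
9: 0x192 (blk 25, set 1) → L1-HIT  vc=[29, 16, 17]
10: 0x11d (blk 17, set 1) → VC-HIT  vc=[29, 16, 25]
11: 0x54 (blk 5, set 1) → MISS  vc=[29, 16, 25, 17]
12: 0x90 (blk 9, set 1) → MISS  vc=[29, 16, 25, 17, 5]
13: 0x5e (blk 5, set 1) → VC-HIT  vc=[29, 16, 25, 17, 9]

MISSES = 7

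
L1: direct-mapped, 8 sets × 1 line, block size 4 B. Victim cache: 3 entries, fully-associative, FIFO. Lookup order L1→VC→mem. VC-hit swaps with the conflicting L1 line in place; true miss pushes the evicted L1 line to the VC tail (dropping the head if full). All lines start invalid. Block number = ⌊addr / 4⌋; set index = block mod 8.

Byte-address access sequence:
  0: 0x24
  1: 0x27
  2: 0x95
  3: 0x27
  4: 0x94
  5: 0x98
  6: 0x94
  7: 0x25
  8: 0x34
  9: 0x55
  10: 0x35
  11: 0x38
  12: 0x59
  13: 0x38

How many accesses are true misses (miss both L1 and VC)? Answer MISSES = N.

MISSES = 7

0: 0x24 (blk 9, set 1) → MISS  vc=[]
1: 0x27 (blk 9, set 1) → L1-HIT  vc=[]
2: 0x95 (blk 37, set 5) → MISS  vc=[]
3: 0x27 (blk 9, set 1) → L1-HIT  vc=[]
4: 0x94 (blk 37, set 5) → L1-HIT  vc=[]
5: 0x98 (blk 38, set 6) → MISS  vc=[]
6: 0x94 (blk 37, set 5) → L1-HIT  vc=[]
7: 0x25 (blk 9, set 1) → L1-HIT  vc=[]
8: 0x34 (blk 13, set 5) → MISS  vc=[37]
9: 0x55 (blk 21, set 5) → MISS  vc=[37, 13]
10: 0x35 (blk 13, set 5) → VC-HIT  vc=[37, 21]
11: 0x38 (blk 14, set 6) → MISS  vc=[37, 21, 38]
12: 0x59 (blk 22, set 6) → MISS  vc=[21, 38, 14]
13: 0x38 (blk 14, set 6) → VC-HIT  vc=[21, 38, 22]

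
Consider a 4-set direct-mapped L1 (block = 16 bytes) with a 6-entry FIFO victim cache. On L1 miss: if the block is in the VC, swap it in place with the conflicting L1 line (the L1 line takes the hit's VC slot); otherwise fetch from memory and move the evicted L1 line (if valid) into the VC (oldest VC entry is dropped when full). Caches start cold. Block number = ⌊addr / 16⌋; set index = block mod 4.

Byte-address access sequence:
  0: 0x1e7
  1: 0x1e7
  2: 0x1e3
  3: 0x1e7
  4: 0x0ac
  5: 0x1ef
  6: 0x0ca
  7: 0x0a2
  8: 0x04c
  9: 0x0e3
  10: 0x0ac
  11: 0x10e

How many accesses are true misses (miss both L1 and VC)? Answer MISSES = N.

MISSES = 6

  [0] addr=0x1e7 blk=30 s=2: MISS | VC []
  [1] addr=0x1e7 blk=30 s=2: L1-HIT | VC []
  [2] addr=0x1e3 blk=30 s=2: L1-HIT | VC []
  [3] addr=0x1e7 blk=30 s=2: L1-HIT | VC []
  [4] addr=0xac blk=10 s=2: MISS | VC [30]
  [5] addr=0x1ef blk=30 s=2: VC-HIT | VC [10]
  [6] addr=0xca blk=12 s=0: MISS | VC [10]
  [7] addr=0xa2 blk=10 s=2: VC-HIT | VC [30]
  [8] addr=0x4c blk=4 s=0: MISS | VC [30, 12]
  [9] addr=0xe3 blk=14 s=2: MISS | VC [30, 12, 10]
  [10] addr=0xac blk=10 s=2: VC-HIT | VC [30, 12, 14]
  [11] addr=0x10e blk=16 s=0: MISS | VC [30, 12, 14, 4]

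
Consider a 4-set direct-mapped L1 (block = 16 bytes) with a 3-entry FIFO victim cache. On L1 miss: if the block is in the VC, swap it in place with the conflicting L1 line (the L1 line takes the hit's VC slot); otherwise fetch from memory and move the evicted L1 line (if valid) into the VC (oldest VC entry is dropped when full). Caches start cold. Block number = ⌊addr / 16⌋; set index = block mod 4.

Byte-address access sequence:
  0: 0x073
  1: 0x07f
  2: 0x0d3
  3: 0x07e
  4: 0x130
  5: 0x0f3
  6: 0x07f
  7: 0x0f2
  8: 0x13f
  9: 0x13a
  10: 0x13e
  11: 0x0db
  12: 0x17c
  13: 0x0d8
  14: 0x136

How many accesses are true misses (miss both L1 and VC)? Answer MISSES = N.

MISSES = 5

0: 0x73 (blk 7, set 3) → MISS  vc=[]
1: 0x7f (blk 7, set 3) → L1-HIT  vc=[]
2: 0xd3 (blk 13, set 1) → MISS  vc=[]
3: 0x7e (blk 7, set 3) → L1-HIT  vc=[]
4: 0x130 (blk 19, set 3) → MISS  vc=[7]
5: 0xf3 (blk 15, set 3) → MISS  vc=[7, 19]
6: 0x7f (blk 7, set 3) → VC-HIT  vc=[15, 19]
7: 0xf2 (blk 15, set 3) → VC-HIT  vc=[7, 19]
8: 0x13f (blk 19, set 3) → VC-HIT  vc=[7, 15]
9: 0x13a (blk 19, set 3) → L1-HIT  vc=[7, 15]
10: 0x13e (blk 19, set 3) → L1-HIT  vc=[7, 15]
11: 0xdb (blk 13, set 1) → L1-HIT  vc=[7, 15]
12: 0x17c (blk 23, set 3) → MISS  vc=[7, 15, 19]
13: 0xd8 (blk 13, set 1) → L1-HIT  vc=[7, 15, 19]
14: 0x136 (blk 19, set 3) → VC-HIT  vc=[7, 15, 23]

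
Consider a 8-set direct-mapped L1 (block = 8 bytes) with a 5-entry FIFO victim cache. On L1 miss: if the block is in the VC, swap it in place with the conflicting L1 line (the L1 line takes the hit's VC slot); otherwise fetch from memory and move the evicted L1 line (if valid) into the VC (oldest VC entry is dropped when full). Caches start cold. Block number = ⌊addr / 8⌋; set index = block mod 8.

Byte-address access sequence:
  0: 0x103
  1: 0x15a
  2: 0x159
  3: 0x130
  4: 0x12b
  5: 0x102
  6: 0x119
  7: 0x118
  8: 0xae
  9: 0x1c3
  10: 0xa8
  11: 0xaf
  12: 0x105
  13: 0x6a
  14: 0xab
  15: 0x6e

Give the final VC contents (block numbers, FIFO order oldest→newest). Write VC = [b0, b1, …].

#0 0x103→b32/s0 MISS; vc=[]
#1 0x15a→b43/s3 MISS; vc=[]
#2 0x159→b43/s3 L1-HIT; vc=[]
#3 0x130→b38/s6 MISS; vc=[]
#4 0x12b→b37/s5 MISS; vc=[]
#5 0x102→b32/s0 L1-HIT; vc=[]
#6 0x119→b35/s3 MISS; vc=[43]
#7 0x118→b35/s3 L1-HIT; vc=[43]
#8 0xae→b21/s5 MISS; vc=[43,37]
#9 0x1c3→b56/s0 MISS; vc=[43,37,32]
#10 0xa8→b21/s5 L1-HIT; vc=[43,37,32]
#11 0xaf→b21/s5 L1-HIT; vc=[43,37,32]
#12 0x105→b32/s0 VC-HIT; vc=[43,37,56]
#13 0x6a→b13/s5 MISS; vc=[43,37,56,21]
#14 0xab→b21/s5 VC-HIT; vc=[43,37,56,13]
#15 0x6e→b13/s5 VC-HIT; vc=[43,37,56,21]

VC = [43, 37, 56, 21]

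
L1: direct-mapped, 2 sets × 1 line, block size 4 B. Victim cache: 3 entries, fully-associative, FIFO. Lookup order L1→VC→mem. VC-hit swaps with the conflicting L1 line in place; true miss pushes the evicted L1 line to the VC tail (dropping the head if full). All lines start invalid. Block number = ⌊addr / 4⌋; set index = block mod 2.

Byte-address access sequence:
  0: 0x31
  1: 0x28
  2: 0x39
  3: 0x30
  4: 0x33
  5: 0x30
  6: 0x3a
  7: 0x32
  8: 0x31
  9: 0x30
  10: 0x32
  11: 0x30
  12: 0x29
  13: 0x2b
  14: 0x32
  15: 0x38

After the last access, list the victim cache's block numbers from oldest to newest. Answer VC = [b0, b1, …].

VC = [12, 10]

0: 0x31 (blk 12, set 0) → MISS  vc=[]
1: 0x28 (blk 10, set 0) → MISS  vc=[12]
2: 0x39 (blk 14, set 0) → MISS  vc=[12, 10]
3: 0x30 (blk 12, set 0) → VC-HIT  vc=[14, 10]
4: 0x33 (blk 12, set 0) → L1-HIT  vc=[14, 10]
5: 0x30 (blk 12, set 0) → L1-HIT  vc=[14, 10]
6: 0x3a (blk 14, set 0) → VC-HIT  vc=[12, 10]
7: 0x32 (blk 12, set 0) → VC-HIT  vc=[14, 10]
8: 0x31 (blk 12, set 0) → L1-HIT  vc=[14, 10]
9: 0x30 (blk 12, set 0) → L1-HIT  vc=[14, 10]
10: 0x32 (blk 12, set 0) → L1-HIT  vc=[14, 10]
11: 0x30 (blk 12, set 0) → L1-HIT  vc=[14, 10]
12: 0x29 (blk 10, set 0) → VC-HIT  vc=[14, 12]
13: 0x2b (blk 10, set 0) → L1-HIT  vc=[14, 12]
14: 0x32 (blk 12, set 0) → VC-HIT  vc=[14, 10]
15: 0x38 (blk 14, set 0) → VC-HIT  vc=[12, 10]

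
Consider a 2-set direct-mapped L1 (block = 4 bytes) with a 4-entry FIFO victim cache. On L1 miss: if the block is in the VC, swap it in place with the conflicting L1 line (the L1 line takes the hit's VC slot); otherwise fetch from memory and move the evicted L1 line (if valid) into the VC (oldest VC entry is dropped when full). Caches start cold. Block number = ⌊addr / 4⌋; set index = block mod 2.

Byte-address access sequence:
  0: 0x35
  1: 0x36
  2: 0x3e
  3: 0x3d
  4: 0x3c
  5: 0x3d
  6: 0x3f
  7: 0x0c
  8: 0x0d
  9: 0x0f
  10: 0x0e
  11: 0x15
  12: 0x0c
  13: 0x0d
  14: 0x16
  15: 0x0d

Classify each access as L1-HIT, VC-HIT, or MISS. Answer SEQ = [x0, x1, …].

SEQ = [MISS, L1-HIT, MISS, L1-HIT, L1-HIT, L1-HIT, L1-HIT, MISS, L1-HIT, L1-HIT, L1-HIT, MISS, VC-HIT, L1-HIT, VC-HIT, VC-HIT]

0: 0x35 (blk 13, set 1) → MISS  vc=[]
1: 0x36 (blk 13, set 1) → L1-HIT  vc=[]
2: 0x3e (blk 15, set 1) → MISS  vc=[13]
3: 0x3d (blk 15, set 1) → L1-HIT  vc=[13]
4: 0x3c (blk 15, set 1) → L1-HIT  vc=[13]
5: 0x3d (blk 15, set 1) → L1-HIT  vc=[13]
6: 0x3f (blk 15, set 1) → L1-HIT  vc=[13]
7: 0xc (blk 3, set 1) → MISS  vc=[13, 15]
8: 0xd (blk 3, set 1) → L1-HIT  vc=[13, 15]
9: 0xf (blk 3, set 1) → L1-HIT  vc=[13, 15]
10: 0xe (blk 3, set 1) → L1-HIT  vc=[13, 15]
11: 0x15 (blk 5, set 1) → MISS  vc=[13, 15, 3]
12: 0xc (blk 3, set 1) → VC-HIT  vc=[13, 15, 5]
13: 0xd (blk 3, set 1) → L1-HIT  vc=[13, 15, 5]
14: 0x16 (blk 5, set 1) → VC-HIT  vc=[13, 15, 3]
15: 0xd (blk 3, set 1) → VC-HIT  vc=[13, 15, 5]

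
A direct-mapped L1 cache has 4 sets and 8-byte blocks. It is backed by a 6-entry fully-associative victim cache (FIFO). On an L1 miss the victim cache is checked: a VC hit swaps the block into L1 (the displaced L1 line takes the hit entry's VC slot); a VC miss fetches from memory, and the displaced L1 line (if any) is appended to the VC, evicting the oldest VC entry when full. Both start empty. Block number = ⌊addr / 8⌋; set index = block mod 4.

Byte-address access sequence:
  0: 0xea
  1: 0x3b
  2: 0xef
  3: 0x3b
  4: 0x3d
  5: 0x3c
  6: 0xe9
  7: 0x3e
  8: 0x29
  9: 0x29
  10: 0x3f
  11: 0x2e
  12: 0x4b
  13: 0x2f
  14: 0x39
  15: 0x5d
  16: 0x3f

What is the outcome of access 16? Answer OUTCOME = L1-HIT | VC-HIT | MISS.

OUTCOME = VC-HIT

#0 0xea→b29/s1 MISS; vc=[]
#1 0x3b→b7/s3 MISS; vc=[]
#2 0xef→b29/s1 L1-HIT; vc=[]
#3 0x3b→b7/s3 L1-HIT; vc=[]
#4 0x3d→b7/s3 L1-HIT; vc=[]
#5 0x3c→b7/s3 L1-HIT; vc=[]
#6 0xe9→b29/s1 L1-HIT; vc=[]
#7 0x3e→b7/s3 L1-HIT; vc=[]
#8 0x29→b5/s1 MISS; vc=[29]
#9 0x29→b5/s1 L1-HIT; vc=[29]
#10 0x3f→b7/s3 L1-HIT; vc=[29]
#11 0x2e→b5/s1 L1-HIT; vc=[29]
#12 0x4b→b9/s1 MISS; vc=[29,5]
#13 0x2f→b5/s1 VC-HIT; vc=[29,9]
#14 0x39→b7/s3 L1-HIT; vc=[29,9]
#15 0x5d→b11/s3 MISS; vc=[29,9,7]
#16 0x3f→b7/s3 VC-HIT; vc=[29,9,11]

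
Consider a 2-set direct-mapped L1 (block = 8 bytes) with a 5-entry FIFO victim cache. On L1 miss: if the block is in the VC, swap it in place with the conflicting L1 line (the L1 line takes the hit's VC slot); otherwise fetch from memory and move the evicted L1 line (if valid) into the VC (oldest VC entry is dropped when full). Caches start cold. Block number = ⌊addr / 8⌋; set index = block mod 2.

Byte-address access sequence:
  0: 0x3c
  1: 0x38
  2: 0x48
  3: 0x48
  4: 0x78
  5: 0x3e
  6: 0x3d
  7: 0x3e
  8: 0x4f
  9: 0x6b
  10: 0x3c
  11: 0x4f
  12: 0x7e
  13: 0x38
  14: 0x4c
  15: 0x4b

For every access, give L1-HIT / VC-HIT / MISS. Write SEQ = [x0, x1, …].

0: 0x3c (blk 7, set 1) → MISS  vc=[]
1: 0x38 (blk 7, set 1) → L1-HIT  vc=[]
2: 0x48 (blk 9, set 1) → MISS  vc=[7]
3: 0x48 (blk 9, set 1) → L1-HIT  vc=[7]
4: 0x78 (blk 15, set 1) → MISS  vc=[7, 9]
5: 0x3e (blk 7, set 1) → VC-HIT  vc=[15, 9]
6: 0x3d (blk 7, set 1) → L1-HIT  vc=[15, 9]
7: 0x3e (blk 7, set 1) → L1-HIT  vc=[15, 9]
8: 0x4f (blk 9, set 1) → VC-HIT  vc=[15, 7]
9: 0x6b (blk 13, set 1) → MISS  vc=[15, 7, 9]
10: 0x3c (blk 7, set 1) → VC-HIT  vc=[15, 13, 9]
11: 0x4f (blk 9, set 1) → VC-HIT  vc=[15, 13, 7]
12: 0x7e (blk 15, set 1) → VC-HIT  vc=[9, 13, 7]
13: 0x38 (blk 7, set 1) → VC-HIT  vc=[9, 13, 15]
14: 0x4c (blk 9, set 1) → VC-HIT  vc=[7, 13, 15]
15: 0x4b (blk 9, set 1) → L1-HIT  vc=[7, 13, 15]

SEQ = [MISS, L1-HIT, MISS, L1-HIT, MISS, VC-HIT, L1-HIT, L1-HIT, VC-HIT, MISS, VC-HIT, VC-HIT, VC-HIT, VC-HIT, VC-HIT, L1-HIT]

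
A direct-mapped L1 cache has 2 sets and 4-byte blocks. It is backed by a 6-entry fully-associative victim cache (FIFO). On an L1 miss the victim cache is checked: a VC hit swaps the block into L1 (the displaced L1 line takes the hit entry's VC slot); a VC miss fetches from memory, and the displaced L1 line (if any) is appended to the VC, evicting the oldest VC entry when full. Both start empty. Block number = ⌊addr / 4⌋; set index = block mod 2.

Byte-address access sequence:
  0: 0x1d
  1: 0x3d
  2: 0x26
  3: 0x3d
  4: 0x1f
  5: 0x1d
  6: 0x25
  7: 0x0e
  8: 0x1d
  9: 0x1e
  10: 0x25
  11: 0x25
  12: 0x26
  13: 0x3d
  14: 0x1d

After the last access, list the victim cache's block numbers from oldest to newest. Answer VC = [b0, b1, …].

VC = [9, 3, 15]

  [0] addr=0x1d blk=7 s=1: MISS | VC []
  [1] addr=0x3d blk=15 s=1: MISS | VC [7]
  [2] addr=0x26 blk=9 s=1: MISS | VC [7, 15]
  [3] addr=0x3d blk=15 s=1: VC-HIT | VC [7, 9]
  [4] addr=0x1f blk=7 s=1: VC-HIT | VC [15, 9]
  [5] addr=0x1d blk=7 s=1: L1-HIT | VC [15, 9]
  [6] addr=0x25 blk=9 s=1: VC-HIT | VC [15, 7]
  [7] addr=0xe blk=3 s=1: MISS | VC [15, 7, 9]
  [8] addr=0x1d blk=7 s=1: VC-HIT | VC [15, 3, 9]
  [9] addr=0x1e blk=7 s=1: L1-HIT | VC [15, 3, 9]
  [10] addr=0x25 blk=9 s=1: VC-HIT | VC [15, 3, 7]
  [11] addr=0x25 blk=9 s=1: L1-HIT | VC [15, 3, 7]
  [12] addr=0x26 blk=9 s=1: L1-HIT | VC [15, 3, 7]
  [13] addr=0x3d blk=15 s=1: VC-HIT | VC [9, 3, 7]
  [14] addr=0x1d blk=7 s=1: VC-HIT | VC [9, 3, 15]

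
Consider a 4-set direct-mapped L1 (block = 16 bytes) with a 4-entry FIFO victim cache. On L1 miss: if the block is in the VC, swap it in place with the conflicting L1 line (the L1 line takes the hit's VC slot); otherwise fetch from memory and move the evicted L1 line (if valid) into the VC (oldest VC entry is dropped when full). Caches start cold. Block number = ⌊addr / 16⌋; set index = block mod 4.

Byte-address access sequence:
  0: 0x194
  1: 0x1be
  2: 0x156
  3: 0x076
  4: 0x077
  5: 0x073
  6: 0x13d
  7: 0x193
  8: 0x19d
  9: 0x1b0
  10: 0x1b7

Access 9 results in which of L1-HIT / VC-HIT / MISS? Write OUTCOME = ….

OUTCOME = VC-HIT

#0 0x194→b25/s1 MISS; vc=[]
#1 0x1be→b27/s3 MISS; vc=[]
#2 0x156→b21/s1 MISS; vc=[25]
#3 0x76→b7/s3 MISS; vc=[25,27]
#4 0x77→b7/s3 L1-HIT; vc=[25,27]
#5 0x73→b7/s3 L1-HIT; vc=[25,27]
#6 0x13d→b19/s3 MISS; vc=[25,27,7]
#7 0x193→b25/s1 VC-HIT; vc=[21,27,7]
#8 0x19d→b25/s1 L1-HIT; vc=[21,27,7]
#9 0x1b0→b27/s3 VC-HIT; vc=[21,19,7]
#10 0x1b7→b27/s3 L1-HIT; vc=[21,19,7]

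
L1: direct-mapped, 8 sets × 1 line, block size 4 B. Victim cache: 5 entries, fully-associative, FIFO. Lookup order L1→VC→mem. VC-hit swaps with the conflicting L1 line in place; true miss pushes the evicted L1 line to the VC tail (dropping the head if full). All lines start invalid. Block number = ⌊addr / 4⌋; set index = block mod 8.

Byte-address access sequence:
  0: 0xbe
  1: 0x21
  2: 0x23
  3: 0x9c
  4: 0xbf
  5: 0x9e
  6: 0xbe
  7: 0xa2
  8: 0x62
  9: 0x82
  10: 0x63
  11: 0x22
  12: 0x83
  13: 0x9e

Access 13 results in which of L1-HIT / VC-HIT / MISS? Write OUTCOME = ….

0: 0xbe (blk 47, set 7) → MISS  vc=[]
1: 0x21 (blk 8, set 0) → MISS  vc=[]
2: 0x23 (blk 8, set 0) → L1-HIT  vc=[]
3: 0x9c (blk 39, set 7) → MISS  vc=[47]
4: 0xbf (blk 47, set 7) → VC-HIT  vc=[39]
5: 0x9e (blk 39, set 7) → VC-HIT  vc=[47]
6: 0xbe (blk 47, set 7) → VC-HIT  vc=[39]
7: 0xa2 (blk 40, set 0) → MISS  vc=[39, 8]
8: 0x62 (blk 24, set 0) → MISS  vc=[39, 8, 40]
9: 0x82 (blk 32, set 0) → MISS  vc=[39, 8, 40, 24]
10: 0x63 (blk 24, set 0) → VC-HIT  vc=[39, 8, 40, 32]
11: 0x22 (blk 8, set 0) → VC-HIT  vc=[39, 24, 40, 32]
12: 0x83 (blk 32, set 0) → VC-HIT  vc=[39, 24, 40, 8]
13: 0x9e (blk 39, set 7) → VC-HIT  vc=[47, 24, 40, 8]

OUTCOME = VC-HIT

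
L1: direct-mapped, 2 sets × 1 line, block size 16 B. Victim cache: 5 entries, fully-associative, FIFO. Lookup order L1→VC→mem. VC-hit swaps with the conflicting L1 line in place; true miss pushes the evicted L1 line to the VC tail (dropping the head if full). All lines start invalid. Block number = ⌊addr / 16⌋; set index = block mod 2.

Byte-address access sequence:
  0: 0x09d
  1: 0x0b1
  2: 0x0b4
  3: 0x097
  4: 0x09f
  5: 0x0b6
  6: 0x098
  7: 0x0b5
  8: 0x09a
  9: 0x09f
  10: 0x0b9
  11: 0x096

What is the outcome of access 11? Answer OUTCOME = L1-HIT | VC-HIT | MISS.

OUTCOME = VC-HIT

0: 0x9d (blk 9, set 1) → MISS  vc=[]
1: 0xb1 (blk 11, set 1) → MISS  vc=[9]
2: 0xb4 (blk 11, set 1) → L1-HIT  vc=[9]
3: 0x97 (blk 9, set 1) → VC-HIT  vc=[11]
4: 0x9f (blk 9, set 1) → L1-HIT  vc=[11]
5: 0xb6 (blk 11, set 1) → VC-HIT  vc=[9]
6: 0x98 (blk 9, set 1) → VC-HIT  vc=[11]
7: 0xb5 (blk 11, set 1) → VC-HIT  vc=[9]
8: 0x9a (blk 9, set 1) → VC-HIT  vc=[11]
9: 0x9f (blk 9, set 1) → L1-HIT  vc=[11]
10: 0xb9 (blk 11, set 1) → VC-HIT  vc=[9]
11: 0x96 (blk 9, set 1) → VC-HIT  vc=[11]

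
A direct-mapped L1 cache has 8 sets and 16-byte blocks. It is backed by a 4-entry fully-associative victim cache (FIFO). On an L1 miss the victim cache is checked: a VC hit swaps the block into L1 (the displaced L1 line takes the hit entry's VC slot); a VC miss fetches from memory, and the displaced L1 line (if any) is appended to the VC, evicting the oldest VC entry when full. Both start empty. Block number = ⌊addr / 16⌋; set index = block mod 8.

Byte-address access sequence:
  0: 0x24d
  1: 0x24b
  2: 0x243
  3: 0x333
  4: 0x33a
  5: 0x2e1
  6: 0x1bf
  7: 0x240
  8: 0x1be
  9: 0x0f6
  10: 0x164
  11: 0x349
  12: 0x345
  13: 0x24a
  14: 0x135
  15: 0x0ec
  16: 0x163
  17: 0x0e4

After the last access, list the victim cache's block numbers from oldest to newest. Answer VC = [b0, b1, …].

0: 0x24d (blk 36, set 4) → MISS  vc=[]
1: 0x24b (blk 36, set 4) → L1-HIT  vc=[]
2: 0x243 (blk 36, set 4) → L1-HIT  vc=[]
3: 0x333 (blk 51, set 3) → MISS  vc=[]
4: 0x33a (blk 51, set 3) → L1-HIT  vc=[]
5: 0x2e1 (blk 46, set 6) → MISS  vc=[]
6: 0x1bf (blk 27, set 3) → MISS  vc=[51]
7: 0x240 (blk 36, set 4) → L1-HIT  vc=[51]
8: 0x1be (blk 27, set 3) → L1-HIT  vc=[51]
9: 0xf6 (blk 15, set 7) → MISS  vc=[51]
10: 0x164 (blk 22, set 6) → MISS  vc=[51, 46]
11: 0x349 (blk 52, set 4) → MISS  vc=[51, 46, 36]
12: 0x345 (blk 52, set 4) → L1-HIT  vc=[51, 46, 36]
13: 0x24a (blk 36, set 4) → VC-HIT  vc=[51, 46, 52]
14: 0x135 (blk 19, set 3) → MISS  vc=[51, 46, 52, 27]
15: 0xec (blk 14, set 6) → MISS  vc=[46, 52, 27, 22]
16: 0x163 (blk 22, set 6) → VC-HIT  vc=[46, 52, 27, 14]
17: 0xe4 (blk 14, set 6) → VC-HIT  vc=[46, 52, 27, 22]

VC = [46, 52, 27, 22]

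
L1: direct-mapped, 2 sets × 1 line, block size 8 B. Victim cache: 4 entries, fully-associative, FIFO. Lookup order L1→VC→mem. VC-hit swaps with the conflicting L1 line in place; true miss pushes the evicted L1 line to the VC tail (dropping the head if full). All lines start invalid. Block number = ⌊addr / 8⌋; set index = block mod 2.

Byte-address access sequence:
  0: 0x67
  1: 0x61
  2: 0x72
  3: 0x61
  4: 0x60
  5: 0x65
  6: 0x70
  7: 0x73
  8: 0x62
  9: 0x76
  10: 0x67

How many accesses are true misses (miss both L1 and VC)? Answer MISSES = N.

MISSES = 2

#0 0x67→b12/s0 MISS; vc=[]
#1 0x61→b12/s0 L1-HIT; vc=[]
#2 0x72→b14/s0 MISS; vc=[12]
#3 0x61→b12/s0 VC-HIT; vc=[14]
#4 0x60→b12/s0 L1-HIT; vc=[14]
#5 0x65→b12/s0 L1-HIT; vc=[14]
#6 0x70→b14/s0 VC-HIT; vc=[12]
#7 0x73→b14/s0 L1-HIT; vc=[12]
#8 0x62→b12/s0 VC-HIT; vc=[14]
#9 0x76→b14/s0 VC-HIT; vc=[12]
#10 0x67→b12/s0 VC-HIT; vc=[14]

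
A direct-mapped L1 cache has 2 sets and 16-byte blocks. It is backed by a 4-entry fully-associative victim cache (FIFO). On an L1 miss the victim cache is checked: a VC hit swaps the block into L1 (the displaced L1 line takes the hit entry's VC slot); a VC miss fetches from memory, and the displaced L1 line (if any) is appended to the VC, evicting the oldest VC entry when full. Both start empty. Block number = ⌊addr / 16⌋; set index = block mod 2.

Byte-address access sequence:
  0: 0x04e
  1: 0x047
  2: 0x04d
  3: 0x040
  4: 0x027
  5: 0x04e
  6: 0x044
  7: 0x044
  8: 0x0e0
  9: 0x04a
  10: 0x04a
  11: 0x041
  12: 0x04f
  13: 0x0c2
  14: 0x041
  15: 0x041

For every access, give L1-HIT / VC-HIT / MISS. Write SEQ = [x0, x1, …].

  [0] addr=0x4e blk=4 s=0: MISS | VC []
  [1] addr=0x47 blk=4 s=0: L1-HIT | VC []
  [2] addr=0x4d blk=4 s=0: L1-HIT | VC []
  [3] addr=0x40 blk=4 s=0: L1-HIT | VC []
  [4] addr=0x27 blk=2 s=0: MISS | VC [4]
  [5] addr=0x4e blk=4 s=0: VC-HIT | VC [2]
  [6] addr=0x44 blk=4 s=0: L1-HIT | VC [2]
  [7] addr=0x44 blk=4 s=0: L1-HIT | VC [2]
  [8] addr=0xe0 blk=14 s=0: MISS | VC [2, 4]
  [9] addr=0x4a blk=4 s=0: VC-HIT | VC [2, 14]
  [10] addr=0x4a blk=4 s=0: L1-HIT | VC [2, 14]
  [11] addr=0x41 blk=4 s=0: L1-HIT | VC [2, 14]
  [12] addr=0x4f blk=4 s=0: L1-HIT | VC [2, 14]
  [13] addr=0xc2 blk=12 s=0: MISS | VC [2, 14, 4]
  [14] addr=0x41 blk=4 s=0: VC-HIT | VC [2, 14, 12]
  [15] addr=0x41 blk=4 s=0: L1-HIT | VC [2, 14, 12]

SEQ = [MISS, L1-HIT, L1-HIT, L1-HIT, MISS, VC-HIT, L1-HIT, L1-HIT, MISS, VC-HIT, L1-HIT, L1-HIT, L1-HIT, MISS, VC-HIT, L1-HIT]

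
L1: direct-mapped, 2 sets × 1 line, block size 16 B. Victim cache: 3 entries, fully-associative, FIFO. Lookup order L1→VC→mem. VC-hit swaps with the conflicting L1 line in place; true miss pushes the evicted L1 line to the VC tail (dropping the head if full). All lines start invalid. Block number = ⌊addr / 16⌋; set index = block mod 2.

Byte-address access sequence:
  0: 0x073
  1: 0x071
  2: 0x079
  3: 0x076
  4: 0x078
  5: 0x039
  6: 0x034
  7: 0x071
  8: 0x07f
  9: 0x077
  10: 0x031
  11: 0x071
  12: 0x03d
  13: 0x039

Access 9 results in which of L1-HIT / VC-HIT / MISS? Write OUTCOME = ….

0: 0x73 (blk 7, set 1) → MISS  vc=[]
1: 0x71 (blk 7, set 1) → L1-HIT  vc=[]
2: 0x79 (blk 7, set 1) → L1-HIT  vc=[]
3: 0x76 (blk 7, set 1) → L1-HIT  vc=[]
4: 0x78 (blk 7, set 1) → L1-HIT  vc=[]
5: 0x39 (blk 3, set 1) → MISS  vc=[7]
6: 0x34 (blk 3, set 1) → L1-HIT  vc=[7]
7: 0x71 (blk 7, set 1) → VC-HIT  vc=[3]
8: 0x7f (blk 7, set 1) → L1-HIT  vc=[3]
9: 0x77 (blk 7, set 1) → L1-HIT  vc=[3]
10: 0x31 (blk 3, set 1) → VC-HIT  vc=[7]
11: 0x71 (blk 7, set 1) → VC-HIT  vc=[3]
12: 0x3d (blk 3, set 1) → VC-HIT  vc=[7]
13: 0x39 (blk 3, set 1) → L1-HIT  vc=[7]

OUTCOME = L1-HIT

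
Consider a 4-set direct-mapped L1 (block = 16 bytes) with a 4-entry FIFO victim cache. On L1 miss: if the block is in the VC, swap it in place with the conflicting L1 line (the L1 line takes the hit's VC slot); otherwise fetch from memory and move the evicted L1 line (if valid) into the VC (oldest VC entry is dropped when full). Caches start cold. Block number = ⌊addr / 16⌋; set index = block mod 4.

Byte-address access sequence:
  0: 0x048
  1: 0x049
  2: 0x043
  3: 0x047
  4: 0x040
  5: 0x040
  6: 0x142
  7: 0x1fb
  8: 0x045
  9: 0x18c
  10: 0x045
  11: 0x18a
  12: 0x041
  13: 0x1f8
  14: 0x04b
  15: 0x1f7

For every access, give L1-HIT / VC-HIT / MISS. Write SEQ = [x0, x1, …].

#0 0x48→b4/s0 MISS; vc=[]
#1 0x49→b4/s0 L1-HIT; vc=[]
#2 0x43→b4/s0 L1-HIT; vc=[]
#3 0x47→b4/s0 L1-HIT; vc=[]
#4 0x40→b4/s0 L1-HIT; vc=[]
#5 0x40→b4/s0 L1-HIT; vc=[]
#6 0x142→b20/s0 MISS; vc=[4]
#7 0x1fb→b31/s3 MISS; vc=[4]
#8 0x45→b4/s0 VC-HIT; vc=[20]
#9 0x18c→b24/s0 MISS; vc=[20,4]
#10 0x45→b4/s0 VC-HIT; vc=[20,24]
#11 0x18a→b24/s0 VC-HIT; vc=[20,4]
#12 0x41→b4/s0 VC-HIT; vc=[20,24]
#13 0x1f8→b31/s3 L1-HIT; vc=[20,24]
#14 0x4b→b4/s0 L1-HIT; vc=[20,24]
#15 0x1f7→b31/s3 L1-HIT; vc=[20,24]

SEQ = [MISS, L1-HIT, L1-HIT, L1-HIT, L1-HIT, L1-HIT, MISS, MISS, VC-HIT, MISS, VC-HIT, VC-HIT, VC-HIT, L1-HIT, L1-HIT, L1-HIT]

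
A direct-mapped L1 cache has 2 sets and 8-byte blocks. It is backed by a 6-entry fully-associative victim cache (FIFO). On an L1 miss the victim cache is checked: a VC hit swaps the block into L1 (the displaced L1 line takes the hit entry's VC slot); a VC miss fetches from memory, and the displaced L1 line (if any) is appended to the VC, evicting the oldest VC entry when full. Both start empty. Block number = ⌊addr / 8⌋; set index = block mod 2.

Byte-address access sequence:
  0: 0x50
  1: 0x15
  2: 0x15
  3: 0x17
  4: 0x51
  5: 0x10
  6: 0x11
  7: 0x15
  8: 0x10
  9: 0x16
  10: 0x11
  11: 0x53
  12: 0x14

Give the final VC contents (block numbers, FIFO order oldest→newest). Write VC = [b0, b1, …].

#0 0x50→b10/s0 MISS; vc=[]
#1 0x15→b2/s0 MISS; vc=[10]
#2 0x15→b2/s0 L1-HIT; vc=[10]
#3 0x17→b2/s0 L1-HIT; vc=[10]
#4 0x51→b10/s0 VC-HIT; vc=[2]
#5 0x10→b2/s0 VC-HIT; vc=[10]
#6 0x11→b2/s0 L1-HIT; vc=[10]
#7 0x15→b2/s0 L1-HIT; vc=[10]
#8 0x10→b2/s0 L1-HIT; vc=[10]
#9 0x16→b2/s0 L1-HIT; vc=[10]
#10 0x11→b2/s0 L1-HIT; vc=[10]
#11 0x53→b10/s0 VC-HIT; vc=[2]
#12 0x14→b2/s0 VC-HIT; vc=[10]

VC = [10]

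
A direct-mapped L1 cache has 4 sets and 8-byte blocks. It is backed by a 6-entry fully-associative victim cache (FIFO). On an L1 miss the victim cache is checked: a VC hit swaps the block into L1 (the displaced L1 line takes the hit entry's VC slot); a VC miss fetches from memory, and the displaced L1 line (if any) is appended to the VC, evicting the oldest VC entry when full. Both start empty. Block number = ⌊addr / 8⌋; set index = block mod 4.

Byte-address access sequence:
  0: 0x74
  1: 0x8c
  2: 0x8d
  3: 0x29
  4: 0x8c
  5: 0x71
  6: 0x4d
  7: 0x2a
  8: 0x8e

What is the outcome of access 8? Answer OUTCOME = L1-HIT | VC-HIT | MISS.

OUTCOME = VC-HIT

  [0] addr=0x74 blk=14 s=2: MISS | VC []
  [1] addr=0x8c blk=17 s=1: MISS | VC []
  [2] addr=0x8d blk=17 s=1: L1-HIT | VC []
  [3] addr=0x29 blk=5 s=1: MISS | VC [17]
  [4] addr=0x8c blk=17 s=1: VC-HIT | VC [5]
  [5] addr=0x71 blk=14 s=2: L1-HIT | VC [5]
  [6] addr=0x4d blk=9 s=1: MISS | VC [5, 17]
  [7] addr=0x2a blk=5 s=1: VC-HIT | VC [9, 17]
  [8] addr=0x8e blk=17 s=1: VC-HIT | VC [9, 5]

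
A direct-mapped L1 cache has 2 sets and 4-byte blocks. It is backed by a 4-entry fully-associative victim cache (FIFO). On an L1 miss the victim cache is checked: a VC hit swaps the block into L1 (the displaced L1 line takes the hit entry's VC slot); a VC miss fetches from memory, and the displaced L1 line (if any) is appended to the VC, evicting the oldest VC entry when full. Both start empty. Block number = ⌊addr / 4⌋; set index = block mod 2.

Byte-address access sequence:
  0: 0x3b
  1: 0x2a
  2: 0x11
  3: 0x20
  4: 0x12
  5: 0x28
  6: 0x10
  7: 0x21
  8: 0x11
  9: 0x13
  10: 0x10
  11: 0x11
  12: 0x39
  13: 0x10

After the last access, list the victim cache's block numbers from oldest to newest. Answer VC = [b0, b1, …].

VC = [14, 10, 8]

#0 0x3b→b14/s0 MISS; vc=[]
#1 0x2a→b10/s0 MISS; vc=[14]
#2 0x11→b4/s0 MISS; vc=[14,10]
#3 0x20→b8/s0 MISS; vc=[14,10,4]
#4 0x12→b4/s0 VC-HIT; vc=[14,10,8]
#5 0x28→b10/s0 VC-HIT; vc=[14,4,8]
#6 0x10→b4/s0 VC-HIT; vc=[14,10,8]
#7 0x21→b8/s0 VC-HIT; vc=[14,10,4]
#8 0x11→b4/s0 VC-HIT; vc=[14,10,8]
#9 0x13→b4/s0 L1-HIT; vc=[14,10,8]
#10 0x10→b4/s0 L1-HIT; vc=[14,10,8]
#11 0x11→b4/s0 L1-HIT; vc=[14,10,8]
#12 0x39→b14/s0 VC-HIT; vc=[4,10,8]
#13 0x10→b4/s0 VC-HIT; vc=[14,10,8]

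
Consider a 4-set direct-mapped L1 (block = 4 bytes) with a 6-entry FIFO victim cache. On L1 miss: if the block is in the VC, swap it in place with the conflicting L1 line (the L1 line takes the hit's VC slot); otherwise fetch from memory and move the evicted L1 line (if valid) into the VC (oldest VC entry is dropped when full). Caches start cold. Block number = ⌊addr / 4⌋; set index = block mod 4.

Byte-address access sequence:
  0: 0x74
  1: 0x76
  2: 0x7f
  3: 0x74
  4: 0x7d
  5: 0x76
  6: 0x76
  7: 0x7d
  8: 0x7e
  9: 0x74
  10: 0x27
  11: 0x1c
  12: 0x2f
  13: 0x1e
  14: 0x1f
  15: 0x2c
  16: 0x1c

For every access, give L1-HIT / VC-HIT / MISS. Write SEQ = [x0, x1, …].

SEQ = [MISS, L1-HIT, MISS, L1-HIT, L1-HIT, L1-HIT, L1-HIT, L1-HIT, L1-HIT, L1-HIT, MISS, MISS, MISS, VC-HIT, L1-HIT, VC-HIT, VC-HIT]

#0 0x74→b29/s1 MISS; vc=[]
#1 0x76→b29/s1 L1-HIT; vc=[]
#2 0x7f→b31/s3 MISS; vc=[]
#3 0x74→b29/s1 L1-HIT; vc=[]
#4 0x7d→b31/s3 L1-HIT; vc=[]
#5 0x76→b29/s1 L1-HIT; vc=[]
#6 0x76→b29/s1 L1-HIT; vc=[]
#7 0x7d→b31/s3 L1-HIT; vc=[]
#8 0x7e→b31/s3 L1-HIT; vc=[]
#9 0x74→b29/s1 L1-HIT; vc=[]
#10 0x27→b9/s1 MISS; vc=[29]
#11 0x1c→b7/s3 MISS; vc=[29,31]
#12 0x2f→b11/s3 MISS; vc=[29,31,7]
#13 0x1e→b7/s3 VC-HIT; vc=[29,31,11]
#14 0x1f→b7/s3 L1-HIT; vc=[29,31,11]
#15 0x2c→b11/s3 VC-HIT; vc=[29,31,7]
#16 0x1c→b7/s3 VC-HIT; vc=[29,31,11]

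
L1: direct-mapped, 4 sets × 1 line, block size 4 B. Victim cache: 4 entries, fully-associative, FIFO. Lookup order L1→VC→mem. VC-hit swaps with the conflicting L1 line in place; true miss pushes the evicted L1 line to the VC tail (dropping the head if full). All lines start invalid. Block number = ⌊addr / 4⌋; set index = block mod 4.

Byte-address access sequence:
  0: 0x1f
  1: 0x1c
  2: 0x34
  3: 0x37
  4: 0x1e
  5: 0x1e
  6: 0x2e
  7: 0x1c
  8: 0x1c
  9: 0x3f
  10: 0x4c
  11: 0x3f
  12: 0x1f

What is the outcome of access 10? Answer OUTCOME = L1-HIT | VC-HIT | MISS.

0: 0x1f (blk 7, set 3) → MISS  vc=[]
1: 0x1c (blk 7, set 3) → L1-HIT  vc=[]
2: 0x34 (blk 13, set 1) → MISS  vc=[]
3: 0x37 (blk 13, set 1) → L1-HIT  vc=[]
4: 0x1e (blk 7, set 3) → L1-HIT  vc=[]
5: 0x1e (blk 7, set 3) → L1-HIT  vc=[]
6: 0x2e (blk 11, set 3) → MISS  vc=[7]
7: 0x1c (blk 7, set 3) → VC-HIT  vc=[11]
8: 0x1c (blk 7, set 3) → L1-HIT  vc=[11]
9: 0x3f (blk 15, set 3) → MISS  vc=[11, 7]
10: 0x4c (blk 19, set 3) → MISS  vc=[11, 7, 15]
11: 0x3f (blk 15, set 3) → VC-HIT  vc=[11, 7, 19]
12: 0x1f (blk 7, set 3) → VC-HIT  vc=[11, 15, 19]

OUTCOME = MISS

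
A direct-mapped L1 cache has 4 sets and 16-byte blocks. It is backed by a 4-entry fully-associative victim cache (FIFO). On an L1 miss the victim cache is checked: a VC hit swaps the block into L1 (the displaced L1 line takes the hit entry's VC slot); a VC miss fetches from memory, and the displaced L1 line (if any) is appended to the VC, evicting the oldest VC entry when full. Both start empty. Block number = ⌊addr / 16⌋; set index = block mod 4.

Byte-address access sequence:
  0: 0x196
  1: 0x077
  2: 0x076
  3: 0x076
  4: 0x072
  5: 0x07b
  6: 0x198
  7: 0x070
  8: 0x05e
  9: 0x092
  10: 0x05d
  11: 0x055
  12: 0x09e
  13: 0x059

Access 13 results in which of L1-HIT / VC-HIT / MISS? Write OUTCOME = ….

OUTCOME = VC-HIT

  [0] addr=0x196 blk=25 s=1: MISS | VC []
  [1] addr=0x77 blk=7 s=3: MISS | VC []
  [2] addr=0x76 blk=7 s=3: L1-HIT | VC []
  [3] addr=0x76 blk=7 s=3: L1-HIT | VC []
  [4] addr=0x72 blk=7 s=3: L1-HIT | VC []
  [5] addr=0x7b blk=7 s=3: L1-HIT | VC []
  [6] addr=0x198 blk=25 s=1: L1-HIT | VC []
  [7] addr=0x70 blk=7 s=3: L1-HIT | VC []
  [8] addr=0x5e blk=5 s=1: MISS | VC [25]
  [9] addr=0x92 blk=9 s=1: MISS | VC [25, 5]
  [10] addr=0x5d blk=5 s=1: VC-HIT | VC [25, 9]
  [11] addr=0x55 blk=5 s=1: L1-HIT | VC [25, 9]
  [12] addr=0x9e blk=9 s=1: VC-HIT | VC [25, 5]
  [13] addr=0x59 blk=5 s=1: VC-HIT | VC [25, 9]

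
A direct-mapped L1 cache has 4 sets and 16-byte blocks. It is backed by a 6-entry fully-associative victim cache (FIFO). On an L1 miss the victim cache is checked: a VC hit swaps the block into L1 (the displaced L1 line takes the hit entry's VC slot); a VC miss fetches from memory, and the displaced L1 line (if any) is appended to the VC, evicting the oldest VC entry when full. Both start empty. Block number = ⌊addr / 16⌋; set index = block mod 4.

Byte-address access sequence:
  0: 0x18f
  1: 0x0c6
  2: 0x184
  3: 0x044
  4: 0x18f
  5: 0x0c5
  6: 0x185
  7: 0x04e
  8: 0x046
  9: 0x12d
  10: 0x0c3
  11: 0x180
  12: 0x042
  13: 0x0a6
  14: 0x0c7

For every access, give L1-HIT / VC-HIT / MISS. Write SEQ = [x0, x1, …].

#0 0x18f→b24/s0 MISS; vc=[]
#1 0xc6→b12/s0 MISS; vc=[24]
#2 0x184→b24/s0 VC-HIT; vc=[12]
#3 0x44→b4/s0 MISS; vc=[12,24]
#4 0x18f→b24/s0 VC-HIT; vc=[12,4]
#5 0xc5→b12/s0 VC-HIT; vc=[24,4]
#6 0x185→b24/s0 VC-HIT; vc=[12,4]
#7 0x4e→b4/s0 VC-HIT; vc=[12,24]
#8 0x46→b4/s0 L1-HIT; vc=[12,24]
#9 0x12d→b18/s2 MISS; vc=[12,24]
#10 0xc3→b12/s0 VC-HIT; vc=[4,24]
#11 0x180→b24/s0 VC-HIT; vc=[4,12]
#12 0x42→b4/s0 VC-HIT; vc=[24,12]
#13 0xa6→b10/s2 MISS; vc=[24,12,18]
#14 0xc7→b12/s0 VC-HIT; vc=[24,4,18]

SEQ = [MISS, MISS, VC-HIT, MISS, VC-HIT, VC-HIT, VC-HIT, VC-HIT, L1-HIT, MISS, VC-HIT, VC-HIT, VC-HIT, MISS, VC-HIT]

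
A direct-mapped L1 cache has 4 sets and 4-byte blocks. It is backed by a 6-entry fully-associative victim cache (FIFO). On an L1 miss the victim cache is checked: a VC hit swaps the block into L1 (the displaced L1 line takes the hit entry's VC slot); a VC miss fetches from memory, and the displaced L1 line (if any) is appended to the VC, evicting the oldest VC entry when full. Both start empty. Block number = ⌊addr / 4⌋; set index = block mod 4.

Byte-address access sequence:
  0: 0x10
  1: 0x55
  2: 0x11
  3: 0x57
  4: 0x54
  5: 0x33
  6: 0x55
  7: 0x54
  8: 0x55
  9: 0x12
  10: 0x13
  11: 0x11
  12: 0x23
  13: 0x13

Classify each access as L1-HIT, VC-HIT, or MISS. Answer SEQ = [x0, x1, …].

SEQ = [MISS, MISS, L1-HIT, L1-HIT, L1-HIT, MISS, L1-HIT, L1-HIT, L1-HIT, VC-HIT, L1-HIT, L1-HIT, MISS, VC-HIT]

#0 0x10→b4/s0 MISS; vc=[]
#1 0x55→b21/s1 MISS; vc=[]
#2 0x11→b4/s0 L1-HIT; vc=[]
#3 0x57→b21/s1 L1-HIT; vc=[]
#4 0x54→b21/s1 L1-HIT; vc=[]
#5 0x33→b12/s0 MISS; vc=[4]
#6 0x55→b21/s1 L1-HIT; vc=[4]
#7 0x54→b21/s1 L1-HIT; vc=[4]
#8 0x55→b21/s1 L1-HIT; vc=[4]
#9 0x12→b4/s0 VC-HIT; vc=[12]
#10 0x13→b4/s0 L1-HIT; vc=[12]
#11 0x11→b4/s0 L1-HIT; vc=[12]
#12 0x23→b8/s0 MISS; vc=[12,4]
#13 0x13→b4/s0 VC-HIT; vc=[12,8]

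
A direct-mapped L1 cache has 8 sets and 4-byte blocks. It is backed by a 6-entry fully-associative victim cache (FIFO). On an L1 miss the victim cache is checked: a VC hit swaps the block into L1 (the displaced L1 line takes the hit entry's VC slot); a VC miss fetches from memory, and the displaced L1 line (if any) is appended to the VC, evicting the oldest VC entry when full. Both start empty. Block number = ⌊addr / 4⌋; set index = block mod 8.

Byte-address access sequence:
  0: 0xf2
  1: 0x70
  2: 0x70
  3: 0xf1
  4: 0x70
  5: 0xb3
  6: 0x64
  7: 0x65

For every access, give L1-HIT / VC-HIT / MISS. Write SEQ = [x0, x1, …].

SEQ = [MISS, MISS, L1-HIT, VC-HIT, VC-HIT, MISS, MISS, L1-HIT]

  [0] addr=0xf2 blk=60 s=4: MISS | VC []
  [1] addr=0x70 blk=28 s=4: MISS | VC [60]
  [2] addr=0x70 blk=28 s=4: L1-HIT | VC [60]
  [3] addr=0xf1 blk=60 s=4: VC-HIT | VC [28]
  [4] addr=0x70 blk=28 s=4: VC-HIT | VC [60]
  [5] addr=0xb3 blk=44 s=4: MISS | VC [60, 28]
  [6] addr=0x64 blk=25 s=1: MISS | VC [60, 28]
  [7] addr=0x65 blk=25 s=1: L1-HIT | VC [60, 28]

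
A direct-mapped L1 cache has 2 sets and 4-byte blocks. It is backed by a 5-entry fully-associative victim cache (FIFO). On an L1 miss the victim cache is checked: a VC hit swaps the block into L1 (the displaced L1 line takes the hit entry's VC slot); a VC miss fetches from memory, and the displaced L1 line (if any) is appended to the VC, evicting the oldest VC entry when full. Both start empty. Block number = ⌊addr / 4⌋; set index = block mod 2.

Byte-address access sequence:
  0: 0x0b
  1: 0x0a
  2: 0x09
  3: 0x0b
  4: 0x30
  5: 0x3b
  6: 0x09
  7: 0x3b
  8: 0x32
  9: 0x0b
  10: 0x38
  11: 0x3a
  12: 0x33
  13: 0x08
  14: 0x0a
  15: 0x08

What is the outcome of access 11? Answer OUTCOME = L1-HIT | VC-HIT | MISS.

OUTCOME = L1-HIT

  [0] addr=0xb blk=2 s=0: MISS | VC []
  [1] addr=0xa blk=2 s=0: L1-HIT | VC []
  [2] addr=0x9 blk=2 s=0: L1-HIT | VC []
  [3] addr=0xb blk=2 s=0: L1-HIT | VC []
  [4] addr=0x30 blk=12 s=0: MISS | VC [2]
  [5] addr=0x3b blk=14 s=0: MISS | VC [2, 12]
  [6] addr=0x9 blk=2 s=0: VC-HIT | VC [14, 12]
  [7] addr=0x3b blk=14 s=0: VC-HIT | VC [2, 12]
  [8] addr=0x32 blk=12 s=0: VC-HIT | VC [2, 14]
  [9] addr=0xb blk=2 s=0: VC-HIT | VC [12, 14]
  [10] addr=0x38 blk=14 s=0: VC-HIT | VC [12, 2]
  [11] addr=0x3a blk=14 s=0: L1-HIT | VC [12, 2]
  [12] addr=0x33 blk=12 s=0: VC-HIT | VC [14, 2]
  [13] addr=0x8 blk=2 s=0: VC-HIT | VC [14, 12]
  [14] addr=0xa blk=2 s=0: L1-HIT | VC [14, 12]
  [15] addr=0x8 blk=2 s=0: L1-HIT | VC [14, 12]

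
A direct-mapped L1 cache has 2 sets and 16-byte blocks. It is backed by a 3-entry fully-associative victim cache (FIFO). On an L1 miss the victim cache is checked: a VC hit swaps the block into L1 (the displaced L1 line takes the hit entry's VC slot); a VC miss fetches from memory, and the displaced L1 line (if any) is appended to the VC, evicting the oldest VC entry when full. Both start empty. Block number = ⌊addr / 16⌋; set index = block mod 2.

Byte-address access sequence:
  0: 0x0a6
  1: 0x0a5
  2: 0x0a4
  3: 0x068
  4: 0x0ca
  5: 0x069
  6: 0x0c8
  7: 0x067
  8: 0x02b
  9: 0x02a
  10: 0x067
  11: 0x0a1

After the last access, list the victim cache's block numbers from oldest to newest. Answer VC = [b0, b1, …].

0: 0xa6 (blk 10, set 0) → MISS  vc=[]
1: 0xa5 (blk 10, set 0) → L1-HIT  vc=[]
2: 0xa4 (blk 10, set 0) → L1-HIT  vc=[]
3: 0x68 (blk 6, set 0) → MISS  vc=[10]
4: 0xca (blk 12, set 0) → MISS  vc=[10, 6]
5: 0x69 (blk 6, set 0) → VC-HIT  vc=[10, 12]
6: 0xc8 (blk 12, set 0) → VC-HIT  vc=[10, 6]
7: 0x67 (blk 6, set 0) → VC-HIT  vc=[10, 12]
8: 0x2b (blk 2, set 0) → MISS  vc=[10, 12, 6]
9: 0x2a (blk 2, set 0) → L1-HIT  vc=[10, 12, 6]
10: 0x67 (blk 6, set 0) → VC-HIT  vc=[10, 12, 2]
11: 0xa1 (blk 10, set 0) → VC-HIT  vc=[6, 12, 2]

VC = [6, 12, 2]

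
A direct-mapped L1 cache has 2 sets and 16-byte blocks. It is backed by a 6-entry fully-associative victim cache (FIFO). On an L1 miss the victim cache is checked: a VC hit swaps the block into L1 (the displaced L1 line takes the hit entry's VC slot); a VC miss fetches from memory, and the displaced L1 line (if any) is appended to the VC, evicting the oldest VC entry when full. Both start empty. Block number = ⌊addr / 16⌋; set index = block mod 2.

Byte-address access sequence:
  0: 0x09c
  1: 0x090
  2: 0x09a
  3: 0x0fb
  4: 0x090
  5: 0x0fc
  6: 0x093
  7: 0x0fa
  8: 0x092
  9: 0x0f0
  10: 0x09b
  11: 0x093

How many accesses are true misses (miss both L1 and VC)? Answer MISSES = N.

MISSES = 2

0: 0x9c (blk 9, set 1) → MISS  vc=[]
1: 0x90 (blk 9, set 1) → L1-HIT  vc=[]
2: 0x9a (blk 9, set 1) → L1-HIT  vc=[]
3: 0xfb (blk 15, set 1) → MISS  vc=[9]
4: 0x90 (blk 9, set 1) → VC-HIT  vc=[15]
5: 0xfc (blk 15, set 1) → VC-HIT  vc=[9]
6: 0x93 (blk 9, set 1) → VC-HIT  vc=[15]
7: 0xfa (blk 15, set 1) → VC-HIT  vc=[9]
8: 0x92 (blk 9, set 1) → VC-HIT  vc=[15]
9: 0xf0 (blk 15, set 1) → VC-HIT  vc=[9]
10: 0x9b (blk 9, set 1) → VC-HIT  vc=[15]
11: 0x93 (blk 9, set 1) → L1-HIT  vc=[15]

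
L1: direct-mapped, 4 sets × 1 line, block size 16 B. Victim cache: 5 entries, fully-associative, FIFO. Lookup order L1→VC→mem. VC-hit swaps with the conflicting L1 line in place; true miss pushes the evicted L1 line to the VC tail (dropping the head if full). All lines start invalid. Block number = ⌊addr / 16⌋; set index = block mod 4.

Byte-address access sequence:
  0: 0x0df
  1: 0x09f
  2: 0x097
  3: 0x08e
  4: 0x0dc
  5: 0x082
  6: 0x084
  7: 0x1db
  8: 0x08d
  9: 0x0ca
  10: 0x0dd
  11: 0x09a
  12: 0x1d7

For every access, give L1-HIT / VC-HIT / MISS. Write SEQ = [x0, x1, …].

SEQ = [MISS, MISS, L1-HIT, MISS, VC-HIT, L1-HIT, L1-HIT, MISS, L1-HIT, MISS, VC-HIT, VC-HIT, VC-HIT]

  [0] addr=0xdf blk=13 s=1: MISS | VC []
  [1] addr=0x9f blk=9 s=1: MISS | VC [13]
  [2] addr=0x97 blk=9 s=1: L1-HIT | VC [13]
  [3] addr=0x8e blk=8 s=0: MISS | VC [13]
  [4] addr=0xdc blk=13 s=1: VC-HIT | VC [9]
  [5] addr=0x82 blk=8 s=0: L1-HIT | VC [9]
  [6] addr=0x84 blk=8 s=0: L1-HIT | VC [9]
  [7] addr=0x1db blk=29 s=1: MISS | VC [9, 13]
  [8] addr=0x8d blk=8 s=0: L1-HIT | VC [9, 13]
  [9] addr=0xca blk=12 s=0: MISS | VC [9, 13, 8]
  [10] addr=0xdd blk=13 s=1: VC-HIT | VC [9, 29, 8]
  [11] addr=0x9a blk=9 s=1: VC-HIT | VC [13, 29, 8]
  [12] addr=0x1d7 blk=29 s=1: VC-HIT | VC [13, 9, 8]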